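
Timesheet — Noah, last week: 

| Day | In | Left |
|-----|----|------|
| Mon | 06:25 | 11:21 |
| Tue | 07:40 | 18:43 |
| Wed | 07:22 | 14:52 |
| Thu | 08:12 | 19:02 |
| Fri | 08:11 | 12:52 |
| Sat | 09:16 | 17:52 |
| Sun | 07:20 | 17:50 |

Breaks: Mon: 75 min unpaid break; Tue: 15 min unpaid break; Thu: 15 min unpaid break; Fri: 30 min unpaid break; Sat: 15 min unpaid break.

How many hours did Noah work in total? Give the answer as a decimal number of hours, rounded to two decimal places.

Mon: 06:25–11:21 = 4 h 56 min; less 75 min break → 3 h 41 min
Tue: 07:40–18:43 = 11 h 3 min; less 15 min break → 10 h 48 min
Wed: 07:22–14:52 = 7 h 30 min
Thu: 08:12–19:02 = 10 h 50 min; less 15 min break → 10 h 35 min
Fri: 08:11–12:52 = 4 h 41 min; less 30 min break → 4 h 11 min
Sat: 09:16–17:52 = 8 h 36 min; less 15 min break → 8 h 21 min
Sun: 07:20–17:50 = 10 h 30 min
Total: 3 h 41 min + 10 h 48 min + 7 h 30 min + 10 h 35 min + 4 h 11 min + 8 h 21 min + 10 h 30 min = 55 h 36 min.

55.60 hours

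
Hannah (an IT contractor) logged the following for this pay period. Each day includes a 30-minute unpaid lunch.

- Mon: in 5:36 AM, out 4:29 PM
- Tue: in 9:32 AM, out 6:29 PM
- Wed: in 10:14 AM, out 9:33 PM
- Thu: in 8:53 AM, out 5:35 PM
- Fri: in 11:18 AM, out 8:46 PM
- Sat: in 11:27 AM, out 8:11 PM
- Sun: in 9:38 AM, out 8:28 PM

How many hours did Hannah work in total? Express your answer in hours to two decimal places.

Mon: 5:36 AM–4:29 PM = 10 h 53 min; less 30 min break → 10 h 23 min
Tue: 9:32 AM–6:29 PM = 8 h 57 min; less 30 min break → 8 h 27 min
Wed: 10:14 AM–9:33 PM = 11 h 19 min; less 30 min break → 10 h 49 min
Thu: 8:53 AM–5:35 PM = 8 h 42 min; less 30 min break → 8 h 12 min
Fri: 11:18 AM–8:46 PM = 9 h 28 min; less 30 min break → 8 h 58 min
Sat: 11:27 AM–8:11 PM = 8 h 44 min; less 30 min break → 8 h 14 min
Sun: 9:38 AM–8:28 PM = 10 h 50 min; less 30 min break → 10 h 20 min
Total: 10 h 23 min + 8 h 27 min + 10 h 49 min + 8 h 12 min + 8 h 58 min + 8 h 14 min + 10 h 20 min = 65 h 23 min.

65.38 hours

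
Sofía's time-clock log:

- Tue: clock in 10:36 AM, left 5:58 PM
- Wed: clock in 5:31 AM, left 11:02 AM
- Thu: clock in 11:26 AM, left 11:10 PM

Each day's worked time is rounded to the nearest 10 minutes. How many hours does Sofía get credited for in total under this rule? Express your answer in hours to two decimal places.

24.50 hours

Tue: 10:36 AM–5:58 PM = 7 h 22 min → rounds to 7 h 20 min
Wed: 5:31 AM–11:02 AM = 5 h 31 min → rounds to 5 h 30 min
Thu: 11:26 AM–11:10 PM = 11 h 44 min → rounds to 11 h 40 min
Total credited: 24 h 30 min.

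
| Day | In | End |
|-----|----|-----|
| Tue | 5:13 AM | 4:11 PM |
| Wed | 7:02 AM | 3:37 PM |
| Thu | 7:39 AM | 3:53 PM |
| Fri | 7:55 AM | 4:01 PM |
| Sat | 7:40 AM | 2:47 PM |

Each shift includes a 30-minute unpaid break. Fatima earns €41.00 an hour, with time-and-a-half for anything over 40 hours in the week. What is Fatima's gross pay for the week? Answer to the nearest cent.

€1670.75

Tue: 5:13 AM–4:11 PM = 10 h 58 min; less 30 min break → 10 h 28 min
Wed: 7:02 AM–3:37 PM = 8 h 35 min; less 30 min break → 8 h 5 min
Thu: 7:39 AM–3:53 PM = 8 h 14 min; less 30 min break → 7 h 44 min
Fri: 7:55 AM–4:01 PM = 8 h 6 min; less 30 min break → 7 h 36 min
Sat: 7:40 AM–2:47 PM = 7 h 7 min; less 30 min break → 6 h 37 min
Total worked: 40 h 30 min = 2430 min.
Regular 40 h 0 min = 2400 min at €41.00/h; overtime 0 h 30 min = 30 min at €61.50/h.
Pay = (2400 × €41.00 + 30 × €61.50) ÷ 60 = €1670.75.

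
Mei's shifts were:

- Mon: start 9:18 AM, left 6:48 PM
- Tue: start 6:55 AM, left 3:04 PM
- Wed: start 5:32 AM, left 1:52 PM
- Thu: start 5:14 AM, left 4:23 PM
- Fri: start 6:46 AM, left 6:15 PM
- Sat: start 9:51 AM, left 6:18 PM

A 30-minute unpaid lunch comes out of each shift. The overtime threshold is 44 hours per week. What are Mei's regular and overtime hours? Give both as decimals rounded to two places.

Mon: 9:18 AM–6:48 PM = 9 h 30 min; less 30 min break → 9 h 0 min
Tue: 6:55 AM–3:04 PM = 8 h 9 min; less 30 min break → 7 h 39 min
Wed: 5:32 AM–1:52 PM = 8 h 20 min; less 30 min break → 7 h 50 min
Thu: 5:14 AM–4:23 PM = 11 h 9 min; less 30 min break → 10 h 39 min
Fri: 6:46 AM–6:15 PM = 11 h 29 min; less 30 min break → 10 h 59 min
Sat: 9:51 AM–6:18 PM = 8 h 27 min; less 30 min break → 7 h 57 min
Total worked: 54 h 4 min = 54.07 h.
Threshold 44 h → overtime 10 h 4 min, regular 44 h 0 min.

Regular 44.00 hours, overtime 10.07 hours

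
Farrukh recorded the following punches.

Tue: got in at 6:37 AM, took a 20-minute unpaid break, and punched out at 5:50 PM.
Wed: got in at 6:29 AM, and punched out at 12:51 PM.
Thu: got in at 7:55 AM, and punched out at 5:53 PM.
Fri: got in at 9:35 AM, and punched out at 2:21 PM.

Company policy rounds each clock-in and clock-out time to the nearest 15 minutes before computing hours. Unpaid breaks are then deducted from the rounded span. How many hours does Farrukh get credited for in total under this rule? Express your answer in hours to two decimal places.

31.92 hours

Tue: in 6:37 AM→6:30 AM, out 5:50 PM→5:45 PM; 11 h 15 min − 20 min = 10 h 55 min
Wed: in 6:29 AM→6:30 AM, out 12:51 PM→12:45 PM; 6 h 15 min
Thu: in 7:55 AM→8:00 AM, out 5:53 PM→6:00 PM; 10 h 0 min
Fri: in 9:35 AM→9:30 AM, out 2:21 PM→2:15 PM; 4 h 45 min
Total credited: 31 h 55 min.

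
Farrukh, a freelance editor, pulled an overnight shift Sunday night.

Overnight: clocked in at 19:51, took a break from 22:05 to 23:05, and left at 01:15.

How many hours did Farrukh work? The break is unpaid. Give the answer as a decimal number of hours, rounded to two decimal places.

Overnight: 19:51 → midnight = 4 h 9 min; midnight → 01:15 = 1 h 15 min; span 5 h 24 min; less 60 min break → 4 h 24 min

4.40 hours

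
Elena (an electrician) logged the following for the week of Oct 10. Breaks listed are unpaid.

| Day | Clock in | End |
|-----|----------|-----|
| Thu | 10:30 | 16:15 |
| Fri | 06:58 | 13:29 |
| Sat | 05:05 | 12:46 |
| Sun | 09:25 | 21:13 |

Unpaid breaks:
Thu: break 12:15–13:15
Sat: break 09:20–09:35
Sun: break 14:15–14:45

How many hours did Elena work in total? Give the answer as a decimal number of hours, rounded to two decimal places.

30.00 hours

Thu: 10:30–16:15 = 5 h 45 min; less 60 min break → 4 h 45 min
Fri: 06:58–13:29 = 6 h 31 min
Sat: 05:05–12:46 = 7 h 41 min; less 15 min break → 7 h 26 min
Sun: 09:25–21:13 = 11 h 48 min; less 30 min break → 11 h 18 min
Total: 4 h 45 min + 6 h 31 min + 7 h 26 min + 11 h 18 min = 30 h 0 min.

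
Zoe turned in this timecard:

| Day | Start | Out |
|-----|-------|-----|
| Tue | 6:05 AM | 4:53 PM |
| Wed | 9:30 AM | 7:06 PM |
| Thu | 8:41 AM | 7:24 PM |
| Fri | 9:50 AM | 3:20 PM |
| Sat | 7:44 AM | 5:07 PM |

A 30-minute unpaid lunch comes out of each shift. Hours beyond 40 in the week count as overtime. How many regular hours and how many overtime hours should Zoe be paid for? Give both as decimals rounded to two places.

Regular 40.00 hours, overtime 3.50 hours

Tue: 6:05 AM–4:53 PM = 10 h 48 min; less 30 min break → 10 h 18 min
Wed: 9:30 AM–7:06 PM = 9 h 36 min; less 30 min break → 9 h 6 min
Thu: 8:41 AM–7:24 PM = 10 h 43 min; less 30 min break → 10 h 13 min
Fri: 9:50 AM–3:20 PM = 5 h 30 min; less 30 min break → 5 h 0 min
Sat: 7:44 AM–5:07 PM = 9 h 23 min; less 30 min break → 8 h 53 min
Total worked: 43 h 30 min = 43.50 h.
Threshold 40 h → overtime 3 h 30 min, regular 40 h 0 min.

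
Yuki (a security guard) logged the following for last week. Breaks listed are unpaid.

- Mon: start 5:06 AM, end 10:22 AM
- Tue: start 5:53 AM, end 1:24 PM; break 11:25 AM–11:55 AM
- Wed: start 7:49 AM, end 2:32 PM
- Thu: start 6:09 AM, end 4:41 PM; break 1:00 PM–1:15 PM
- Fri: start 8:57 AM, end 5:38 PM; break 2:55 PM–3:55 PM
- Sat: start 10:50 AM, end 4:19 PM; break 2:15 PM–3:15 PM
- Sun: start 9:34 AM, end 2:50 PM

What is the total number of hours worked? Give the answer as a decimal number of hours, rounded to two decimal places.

46.72 hours

Mon: 5:06 AM–10:22 AM = 5 h 16 min
Tue: 5:53 AM–1:24 PM = 7 h 31 min; less 30 min break → 7 h 1 min
Wed: 7:49 AM–2:32 PM = 6 h 43 min
Thu: 6:09 AM–4:41 PM = 10 h 32 min; less 15 min break → 10 h 17 min
Fri: 8:57 AM–5:38 PM = 8 h 41 min; less 60 min break → 7 h 41 min
Sat: 10:50 AM–4:19 PM = 5 h 29 min; less 60 min break → 4 h 29 min
Sun: 9:34 AM–2:50 PM = 5 h 16 min
Total: 5 h 16 min + 7 h 1 min + 6 h 43 min + 10 h 17 min + 7 h 41 min + 4 h 29 min + 5 h 16 min = 46 h 43 min.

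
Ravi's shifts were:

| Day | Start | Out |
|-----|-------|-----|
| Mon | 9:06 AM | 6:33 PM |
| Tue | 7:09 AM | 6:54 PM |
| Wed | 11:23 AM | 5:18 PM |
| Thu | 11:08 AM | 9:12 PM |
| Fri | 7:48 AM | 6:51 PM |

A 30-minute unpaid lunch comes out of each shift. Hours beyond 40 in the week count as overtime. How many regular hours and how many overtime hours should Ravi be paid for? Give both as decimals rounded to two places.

Mon: 9:06 AM–6:33 PM = 9 h 27 min; less 30 min break → 8 h 57 min
Tue: 7:09 AM–6:54 PM = 11 h 45 min; less 30 min break → 11 h 15 min
Wed: 11:23 AM–5:18 PM = 5 h 55 min; less 30 min break → 5 h 25 min
Thu: 11:08 AM–9:12 PM = 10 h 4 min; less 30 min break → 9 h 34 min
Fri: 7:48 AM–6:51 PM = 11 h 3 min; less 30 min break → 10 h 33 min
Total worked: 45 h 44 min = 45.73 h.
Threshold 40 h → overtime 5 h 44 min, regular 40 h 0 min.

Regular 40.00 hours, overtime 5.73 hours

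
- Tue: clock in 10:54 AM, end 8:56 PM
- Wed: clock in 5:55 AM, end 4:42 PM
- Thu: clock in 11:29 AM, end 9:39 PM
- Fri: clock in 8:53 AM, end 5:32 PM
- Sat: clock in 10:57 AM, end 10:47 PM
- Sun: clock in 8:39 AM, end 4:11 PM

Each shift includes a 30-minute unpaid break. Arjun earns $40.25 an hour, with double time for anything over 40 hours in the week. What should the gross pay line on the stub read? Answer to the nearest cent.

$2898.00

Tue: 10:54 AM–8:56 PM = 10 h 2 min; less 30 min break → 9 h 32 min
Wed: 5:55 AM–4:42 PM = 10 h 47 min; less 30 min break → 10 h 17 min
Thu: 11:29 AM–9:39 PM = 10 h 10 min; less 30 min break → 9 h 40 min
Fri: 8:53 AM–5:32 PM = 8 h 39 min; less 30 min break → 8 h 9 min
Sat: 10:57 AM–10:47 PM = 11 h 50 min; less 30 min break → 11 h 20 min
Sun: 8:39 AM–4:11 PM = 7 h 32 min; less 30 min break → 7 h 2 min
Total worked: 56 h 0 min = 3360 min.
Regular 40 h 0 min = 2400 min at $40.25/h; overtime 16 h 0 min = 960 min at $80.50/h.
Pay = (2400 × $40.25 + 960 × $80.50) ÷ 60 = $2898.00.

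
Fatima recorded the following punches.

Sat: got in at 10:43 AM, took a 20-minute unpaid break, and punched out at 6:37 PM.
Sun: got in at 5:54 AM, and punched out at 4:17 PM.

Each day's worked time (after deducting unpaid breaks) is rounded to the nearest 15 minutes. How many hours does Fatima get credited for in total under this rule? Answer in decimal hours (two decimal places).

Sat: 10:43 AM–6:37 PM = 7 h 54 min − 20 min = 7 h 34 min → rounds to 7 h 30 min
Sun: 5:54 AM–4:17 PM = 10 h 23 min → rounds to 10 h 30 min
Total credited: 18 h 0 min.

18.00 hours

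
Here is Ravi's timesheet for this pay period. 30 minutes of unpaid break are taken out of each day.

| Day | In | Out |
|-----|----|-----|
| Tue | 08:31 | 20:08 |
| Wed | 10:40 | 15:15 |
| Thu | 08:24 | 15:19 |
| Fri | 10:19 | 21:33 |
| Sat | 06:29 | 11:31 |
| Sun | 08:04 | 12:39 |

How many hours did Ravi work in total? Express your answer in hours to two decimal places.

40.97 hours

Tue: 08:31–20:08 = 11 h 37 min; less 30 min break → 11 h 7 min
Wed: 10:40–15:15 = 4 h 35 min; less 30 min break → 4 h 5 min
Thu: 08:24–15:19 = 6 h 55 min; less 30 min break → 6 h 25 min
Fri: 10:19–21:33 = 11 h 14 min; less 30 min break → 10 h 44 min
Sat: 06:29–11:31 = 5 h 2 min; less 30 min break → 4 h 32 min
Sun: 08:04–12:39 = 4 h 35 min; less 30 min break → 4 h 5 min
Total: 11 h 7 min + 4 h 5 min + 6 h 25 min + 10 h 44 min + 4 h 32 min + 4 h 5 min = 40 h 58 min.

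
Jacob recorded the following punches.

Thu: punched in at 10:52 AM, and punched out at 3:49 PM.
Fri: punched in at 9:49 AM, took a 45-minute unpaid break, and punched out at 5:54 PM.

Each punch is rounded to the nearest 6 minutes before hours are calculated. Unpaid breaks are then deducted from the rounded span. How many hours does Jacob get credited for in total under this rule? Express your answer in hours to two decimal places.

Thu: in 10:52 AM→10:54 AM, out 3:49 PM→3:48 PM; 4 h 54 min
Fri: in 9:49 AM→9:48 AM, out 5:54 PM→5:54 PM; 8 h 6 min − 45 min = 7 h 21 min
Total credited: 12 h 15 min.

12.25 hours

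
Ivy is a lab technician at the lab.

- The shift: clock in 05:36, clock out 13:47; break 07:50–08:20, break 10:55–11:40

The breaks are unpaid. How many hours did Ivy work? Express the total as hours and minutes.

The shift: 05:36–13:47 = 8 h 11 min; less 75 min break → 6 h 56 min

6 h 56 min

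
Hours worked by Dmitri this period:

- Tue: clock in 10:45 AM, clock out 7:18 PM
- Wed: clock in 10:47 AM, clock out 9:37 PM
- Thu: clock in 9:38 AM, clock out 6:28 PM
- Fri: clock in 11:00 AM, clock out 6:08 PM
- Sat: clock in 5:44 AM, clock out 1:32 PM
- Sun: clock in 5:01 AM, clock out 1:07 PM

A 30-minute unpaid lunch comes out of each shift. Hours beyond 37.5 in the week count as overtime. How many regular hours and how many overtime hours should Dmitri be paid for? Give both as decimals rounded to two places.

Regular 37.50 hours, overtime 10.75 hours

Tue: 10:45 AM–7:18 PM = 8 h 33 min; less 30 min break → 8 h 3 min
Wed: 10:47 AM–9:37 PM = 10 h 50 min; less 30 min break → 10 h 20 min
Thu: 9:38 AM–6:28 PM = 8 h 50 min; less 30 min break → 8 h 20 min
Fri: 11:00 AM–6:08 PM = 7 h 8 min; less 30 min break → 6 h 38 min
Sat: 5:44 AM–1:32 PM = 7 h 48 min; less 30 min break → 7 h 18 min
Sun: 5:01 AM–1:07 PM = 8 h 6 min; less 30 min break → 7 h 36 min
Total worked: 48 h 15 min = 48.25 h.
Threshold 37.5 h → overtime 10 h 45 min, regular 37 h 30 min.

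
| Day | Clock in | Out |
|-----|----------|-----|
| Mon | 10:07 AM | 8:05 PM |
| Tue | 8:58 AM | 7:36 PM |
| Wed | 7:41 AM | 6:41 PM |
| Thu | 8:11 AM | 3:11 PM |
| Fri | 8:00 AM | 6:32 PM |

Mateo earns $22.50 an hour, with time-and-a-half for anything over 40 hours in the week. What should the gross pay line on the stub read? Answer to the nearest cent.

Mon: 10:07 AM–8:05 PM = 9 h 58 min
Tue: 8:58 AM–7:36 PM = 10 h 38 min
Wed: 7:41 AM–6:41 PM = 11 h 0 min
Thu: 8:11 AM–3:11 PM = 7 h 0 min
Fri: 8:00 AM–6:32 PM = 10 h 32 min
Total worked: 49 h 8 min = 2948 min.
Regular 40 h 0 min = 2400 min at $22.50/h; overtime 9 h 8 min = 548 min at $33.75/h.
Pay = (2400 × $22.50 + 548 × $33.75) ÷ 60 = $1208.25.

$1208.25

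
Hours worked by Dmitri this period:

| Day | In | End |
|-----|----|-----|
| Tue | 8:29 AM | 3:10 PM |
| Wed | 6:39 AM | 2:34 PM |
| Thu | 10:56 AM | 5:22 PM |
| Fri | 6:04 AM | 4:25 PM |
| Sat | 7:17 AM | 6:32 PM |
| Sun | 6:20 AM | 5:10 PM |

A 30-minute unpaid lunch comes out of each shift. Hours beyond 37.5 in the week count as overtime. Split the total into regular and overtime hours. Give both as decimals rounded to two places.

Regular 37.50 hours, overtime 12.97 hours

Tue: 8:29 AM–3:10 PM = 6 h 41 min; less 30 min break → 6 h 11 min
Wed: 6:39 AM–2:34 PM = 7 h 55 min; less 30 min break → 7 h 25 min
Thu: 10:56 AM–5:22 PM = 6 h 26 min; less 30 min break → 5 h 56 min
Fri: 6:04 AM–4:25 PM = 10 h 21 min; less 30 min break → 9 h 51 min
Sat: 7:17 AM–6:32 PM = 11 h 15 min; less 30 min break → 10 h 45 min
Sun: 6:20 AM–5:10 PM = 10 h 50 min; less 30 min break → 10 h 20 min
Total worked: 50 h 28 min = 50.47 h.
Threshold 37.5 h → overtime 12 h 58 min, regular 37 h 30 min.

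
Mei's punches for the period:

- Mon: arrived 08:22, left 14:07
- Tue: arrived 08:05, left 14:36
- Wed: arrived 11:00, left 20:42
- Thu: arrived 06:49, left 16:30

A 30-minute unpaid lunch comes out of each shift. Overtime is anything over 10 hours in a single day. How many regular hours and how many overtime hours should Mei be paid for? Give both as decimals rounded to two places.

Mon: 08:22–14:07 = 5 h 45 min; less 30 min break → 5 h 15 min
Tue: 08:05–14:36 = 6 h 31 min; less 30 min break → 6 h 1 min
Wed: 11:00–20:42 = 9 h 42 min; less 30 min break → 9 h 12 min
Thu: 06:49–16:30 = 9 h 41 min; less 30 min break → 9 h 11 min
Mon reg 5 h 15 min / OT 0 h 0 min; Tue reg 6 h 1 min / OT 0 h 0 min; Wed reg 9 h 12 min / OT 0 h 0 min; Thu reg 9 h 11 min / OT 0 h 0 min.
Totals: regular 29 h 39 min, overtime 0 h 0 min.

Regular 29.65 hours, overtime 0.00 hours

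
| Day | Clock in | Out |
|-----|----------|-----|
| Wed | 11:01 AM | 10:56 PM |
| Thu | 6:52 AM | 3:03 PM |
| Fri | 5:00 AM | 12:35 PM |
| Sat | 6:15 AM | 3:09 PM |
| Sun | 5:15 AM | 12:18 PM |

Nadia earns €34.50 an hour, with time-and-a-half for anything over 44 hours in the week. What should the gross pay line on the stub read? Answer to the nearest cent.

Wed: 11:01 AM–10:56 PM = 11 h 55 min
Thu: 6:52 AM–3:03 PM = 8 h 11 min
Fri: 5:00 AM–12:35 PM = 7 h 35 min
Sat: 6:15 AM–3:09 PM = 8 h 54 min
Sun: 5:15 AM–12:18 PM = 7 h 3 min
Total worked: 43 h 38 min = 2618 min.
Regular 43 h 38 min = 2618 min at €34.50/h; overtime 0 h 0 min = 0 min at €51.75/h.
Pay = (2618 × €34.50 + 0 × €51.75) ÷ 60 = €1505.35.

€1505.35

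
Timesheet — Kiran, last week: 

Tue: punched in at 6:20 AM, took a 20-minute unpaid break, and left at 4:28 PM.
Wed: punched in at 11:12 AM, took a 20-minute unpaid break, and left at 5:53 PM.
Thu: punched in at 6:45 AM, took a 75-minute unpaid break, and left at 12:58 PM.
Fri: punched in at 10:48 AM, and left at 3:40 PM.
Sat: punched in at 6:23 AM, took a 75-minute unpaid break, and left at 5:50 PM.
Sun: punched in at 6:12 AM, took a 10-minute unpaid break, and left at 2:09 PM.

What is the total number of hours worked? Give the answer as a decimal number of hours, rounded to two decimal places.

43.97 hours

Tue: 6:20 AM–4:28 PM = 10 h 8 min; less 20 min break → 9 h 48 min
Wed: 11:12 AM–5:53 PM = 6 h 41 min; less 20 min break → 6 h 21 min
Thu: 6:45 AM–12:58 PM = 6 h 13 min; less 75 min break → 4 h 58 min
Fri: 10:48 AM–3:40 PM = 4 h 52 min
Sat: 6:23 AM–5:50 PM = 11 h 27 min; less 75 min break → 10 h 12 min
Sun: 6:12 AM–2:09 PM = 7 h 57 min; less 10 min break → 7 h 47 min
Total: 9 h 48 min + 6 h 21 min + 4 h 58 min + 4 h 52 min + 10 h 12 min + 7 h 47 min = 43 h 58 min.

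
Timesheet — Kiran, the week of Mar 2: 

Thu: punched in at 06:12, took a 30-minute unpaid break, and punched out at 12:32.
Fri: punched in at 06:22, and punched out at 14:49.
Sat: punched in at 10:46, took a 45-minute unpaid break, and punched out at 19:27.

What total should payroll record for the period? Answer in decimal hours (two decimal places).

Thu: 06:12–12:32 = 6 h 20 min; less 30 min break → 5 h 50 min
Fri: 06:22–14:49 = 8 h 27 min
Sat: 10:46–19:27 = 8 h 41 min; less 45 min break → 7 h 56 min
Total: 5 h 50 min + 8 h 27 min + 7 h 56 min = 22 h 13 min.

22.22 hours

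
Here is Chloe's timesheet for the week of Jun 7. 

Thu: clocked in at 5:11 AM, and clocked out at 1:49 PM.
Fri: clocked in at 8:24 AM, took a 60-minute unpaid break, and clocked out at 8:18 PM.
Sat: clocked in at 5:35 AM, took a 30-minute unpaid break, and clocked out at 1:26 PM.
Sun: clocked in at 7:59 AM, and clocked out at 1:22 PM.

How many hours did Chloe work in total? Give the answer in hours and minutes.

Thu: 5:11 AM–1:49 PM = 8 h 38 min
Fri: 8:24 AM–8:18 PM = 11 h 54 min; less 60 min break → 10 h 54 min
Sat: 5:35 AM–1:26 PM = 7 h 51 min; less 30 min break → 7 h 21 min
Sun: 7:59 AM–1:22 PM = 5 h 23 min
Total: 8 h 38 min + 10 h 54 min + 7 h 21 min + 5 h 23 min = 32 h 16 min.

32 h 16 min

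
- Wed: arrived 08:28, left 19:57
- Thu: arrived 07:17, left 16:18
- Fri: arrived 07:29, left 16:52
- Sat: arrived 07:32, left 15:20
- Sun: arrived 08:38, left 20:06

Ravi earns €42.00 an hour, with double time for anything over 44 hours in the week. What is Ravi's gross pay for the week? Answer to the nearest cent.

€2280.60

Wed: 08:28–19:57 = 11 h 29 min
Thu: 07:17–16:18 = 9 h 1 min
Fri: 07:29–16:52 = 9 h 23 min
Sat: 07:32–15:20 = 7 h 48 min
Sun: 08:38–20:06 = 11 h 28 min
Total worked: 49 h 9 min = 2949 min.
Regular 44 h 0 min = 2640 min at €42.00/h; overtime 5 h 9 min = 309 min at €84.00/h.
Pay = (2640 × €42.00 + 309 × €84.00) ÷ 60 = €2280.60.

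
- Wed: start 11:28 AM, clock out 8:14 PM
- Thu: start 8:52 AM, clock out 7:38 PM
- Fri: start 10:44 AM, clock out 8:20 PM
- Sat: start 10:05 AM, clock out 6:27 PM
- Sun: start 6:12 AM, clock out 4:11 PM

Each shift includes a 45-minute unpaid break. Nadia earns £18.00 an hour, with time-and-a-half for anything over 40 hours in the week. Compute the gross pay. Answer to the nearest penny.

Wed: 11:28 AM–8:14 PM = 8 h 46 min; less 45 min break → 8 h 1 min
Thu: 8:52 AM–7:38 PM = 10 h 46 min; less 45 min break → 10 h 1 min
Fri: 10:44 AM–8:20 PM = 9 h 36 min; less 45 min break → 8 h 51 min
Sat: 10:05 AM–6:27 PM = 8 h 22 min; less 45 min break → 7 h 37 min
Sun: 6:12 AM–4:11 PM = 9 h 59 min; less 45 min break → 9 h 14 min
Total worked: 43 h 44 min = 2624 min.
Regular 40 h 0 min = 2400 min at £18.00/h; overtime 3 h 44 min = 224 min at £27.00/h.
Pay = (2400 × £18.00 + 224 × £27.00) ÷ 60 = £820.80.

£820.80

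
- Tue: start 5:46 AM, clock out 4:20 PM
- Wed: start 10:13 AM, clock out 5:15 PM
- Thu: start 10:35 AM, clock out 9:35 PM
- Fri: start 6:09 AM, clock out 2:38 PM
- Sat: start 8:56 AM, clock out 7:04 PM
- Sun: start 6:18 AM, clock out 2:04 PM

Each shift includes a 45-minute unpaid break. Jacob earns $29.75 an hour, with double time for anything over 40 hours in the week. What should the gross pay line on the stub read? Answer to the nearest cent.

$1813.76

Tue: 5:46 AM–4:20 PM = 10 h 34 min; less 45 min break → 9 h 49 min
Wed: 10:13 AM–5:15 PM = 7 h 2 min; less 45 min break → 6 h 17 min
Thu: 10:35 AM–9:35 PM = 11 h 0 min; less 45 min break → 10 h 15 min
Fri: 6:09 AM–2:38 PM = 8 h 29 min; less 45 min break → 7 h 44 min
Sat: 8:56 AM–7:04 PM = 10 h 8 min; less 45 min break → 9 h 23 min
Sun: 6:18 AM–2:04 PM = 7 h 46 min; less 45 min break → 7 h 1 min
Total worked: 50 h 29 min = 3029 min.
Regular 40 h 0 min = 2400 min at $29.75/h; overtime 10 h 29 min = 629 min at $59.50/h.
Pay = (2400 × $29.75 + 629 × $59.50) ÷ 60 = $1813.76.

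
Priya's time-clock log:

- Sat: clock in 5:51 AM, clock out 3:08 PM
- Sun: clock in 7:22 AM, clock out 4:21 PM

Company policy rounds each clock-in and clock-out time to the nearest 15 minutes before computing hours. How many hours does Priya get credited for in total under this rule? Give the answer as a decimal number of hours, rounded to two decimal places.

18.50 hours

Sat: in 5:51 AM→5:45 AM, out 3:08 PM→3:15 PM; 9 h 30 min
Sun: in 7:22 AM→7:15 AM, out 4:21 PM→4:15 PM; 9 h 0 min
Total credited: 18 h 30 min.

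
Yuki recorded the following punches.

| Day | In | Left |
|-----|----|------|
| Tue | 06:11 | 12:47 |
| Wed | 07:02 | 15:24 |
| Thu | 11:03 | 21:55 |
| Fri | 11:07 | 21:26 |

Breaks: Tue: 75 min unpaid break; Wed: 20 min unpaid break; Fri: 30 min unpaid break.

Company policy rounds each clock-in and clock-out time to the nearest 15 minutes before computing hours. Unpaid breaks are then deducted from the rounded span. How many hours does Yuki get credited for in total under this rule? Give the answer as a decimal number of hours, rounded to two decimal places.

Tue: in 06:11→06:15, out 12:47→12:45; 6 h 30 min − 75 min = 5 h 15 min
Wed: in 07:02→07:00, out 15:24→15:30; 8 h 30 min − 20 min = 8 h 10 min
Thu: in 11:03→11:00, out 21:55→22:00; 11 h 0 min
Fri: in 11:07→11:00, out 21:26→21:30; 10 h 30 min − 30 min = 10 h 0 min
Total credited: 34 h 25 min.

34.42 hours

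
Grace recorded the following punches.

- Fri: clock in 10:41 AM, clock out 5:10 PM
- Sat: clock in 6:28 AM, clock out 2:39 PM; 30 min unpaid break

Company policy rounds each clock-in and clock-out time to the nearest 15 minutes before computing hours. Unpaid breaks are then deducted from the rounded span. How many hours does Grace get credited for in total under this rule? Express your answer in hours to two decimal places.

Fri: in 10:41 AM→10:45 AM, out 5:10 PM→5:15 PM; 6 h 30 min
Sat: in 6:28 AM→6:30 AM, out 2:39 PM→2:45 PM; 8 h 15 min − 30 min = 7 h 45 min
Total credited: 14 h 15 min.

14.25 hours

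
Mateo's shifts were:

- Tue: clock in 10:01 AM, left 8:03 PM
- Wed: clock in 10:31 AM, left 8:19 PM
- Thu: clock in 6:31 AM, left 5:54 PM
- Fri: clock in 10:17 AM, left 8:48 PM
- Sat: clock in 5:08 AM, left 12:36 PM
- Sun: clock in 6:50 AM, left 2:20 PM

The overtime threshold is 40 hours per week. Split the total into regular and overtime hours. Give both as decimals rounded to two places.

Regular 40.00 hours, overtime 16.70 hours

Tue: 10:01 AM–8:03 PM = 10 h 2 min
Wed: 10:31 AM–8:19 PM = 9 h 48 min
Thu: 6:31 AM–5:54 PM = 11 h 23 min
Fri: 10:17 AM–8:48 PM = 10 h 31 min
Sat: 5:08 AM–12:36 PM = 7 h 28 min
Sun: 6:50 AM–2:20 PM = 7 h 30 min
Total worked: 56 h 42 min = 56.70 h.
Threshold 40 h → overtime 16 h 42 min, regular 40 h 0 min.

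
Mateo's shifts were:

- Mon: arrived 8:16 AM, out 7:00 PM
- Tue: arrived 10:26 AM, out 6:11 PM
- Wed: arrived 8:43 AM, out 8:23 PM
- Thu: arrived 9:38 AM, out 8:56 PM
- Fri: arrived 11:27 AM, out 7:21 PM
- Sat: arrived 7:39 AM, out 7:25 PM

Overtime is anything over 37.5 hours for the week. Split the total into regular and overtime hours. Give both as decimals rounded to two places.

Regular 37.50 hours, overtime 23.62 hours

Mon: 8:16 AM–7:00 PM = 10 h 44 min
Tue: 10:26 AM–6:11 PM = 7 h 45 min
Wed: 8:43 AM–8:23 PM = 11 h 40 min
Thu: 9:38 AM–8:56 PM = 11 h 18 min
Fri: 11:27 AM–7:21 PM = 7 h 54 min
Sat: 7:39 AM–7:25 PM = 11 h 46 min
Total worked: 61 h 7 min = 61.12 h.
Threshold 37.5 h → overtime 23 h 37 min, regular 37 h 30 min.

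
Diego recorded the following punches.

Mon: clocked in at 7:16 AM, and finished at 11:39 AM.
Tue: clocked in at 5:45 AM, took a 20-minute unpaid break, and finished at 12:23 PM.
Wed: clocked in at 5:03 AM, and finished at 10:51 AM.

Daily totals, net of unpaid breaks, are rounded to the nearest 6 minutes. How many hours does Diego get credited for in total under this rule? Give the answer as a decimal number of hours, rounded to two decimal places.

16.50 hours

Mon: 7:16 AM–11:39 AM = 4 h 23 min → rounds to 4 h 24 min
Tue: 5:45 AM–12:23 PM = 6 h 38 min − 20 min = 6 h 18 min → rounds to 6 h 18 min
Wed: 5:03 AM–10:51 AM = 5 h 48 min → rounds to 5 h 48 min
Total credited: 16 h 30 min.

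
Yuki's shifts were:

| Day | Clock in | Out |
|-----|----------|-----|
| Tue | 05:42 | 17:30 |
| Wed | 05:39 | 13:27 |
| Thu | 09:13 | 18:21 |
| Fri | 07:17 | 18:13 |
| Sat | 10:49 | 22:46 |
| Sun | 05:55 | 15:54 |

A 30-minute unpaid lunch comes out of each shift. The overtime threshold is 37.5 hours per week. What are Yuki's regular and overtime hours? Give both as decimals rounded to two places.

Tue: 05:42–17:30 = 11 h 48 min; less 30 min break → 11 h 18 min
Wed: 05:39–13:27 = 7 h 48 min; less 30 min break → 7 h 18 min
Thu: 09:13–18:21 = 9 h 8 min; less 30 min break → 8 h 38 min
Fri: 07:17–18:13 = 10 h 56 min; less 30 min break → 10 h 26 min
Sat: 10:49–22:46 = 11 h 57 min; less 30 min break → 11 h 27 min
Sun: 05:55–15:54 = 9 h 59 min; less 30 min break → 9 h 29 min
Total worked: 58 h 36 min = 58.60 h.
Threshold 37.5 h → overtime 21 h 6 min, regular 37 h 30 min.

Regular 37.50 hours, overtime 21.10 hours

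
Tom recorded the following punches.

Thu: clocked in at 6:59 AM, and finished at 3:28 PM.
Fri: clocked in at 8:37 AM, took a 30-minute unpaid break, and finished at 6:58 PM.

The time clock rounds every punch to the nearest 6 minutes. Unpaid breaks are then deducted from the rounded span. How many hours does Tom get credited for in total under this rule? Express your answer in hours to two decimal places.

Thu: in 6:59 AM→7:00 AM, out 3:28 PM→3:30 PM; 8 h 30 min
Fri: in 8:37 AM→8:36 AM, out 6:58 PM→7:00 PM; 10 h 24 min − 30 min = 9 h 54 min
Total credited: 18 h 24 min.

18.40 hours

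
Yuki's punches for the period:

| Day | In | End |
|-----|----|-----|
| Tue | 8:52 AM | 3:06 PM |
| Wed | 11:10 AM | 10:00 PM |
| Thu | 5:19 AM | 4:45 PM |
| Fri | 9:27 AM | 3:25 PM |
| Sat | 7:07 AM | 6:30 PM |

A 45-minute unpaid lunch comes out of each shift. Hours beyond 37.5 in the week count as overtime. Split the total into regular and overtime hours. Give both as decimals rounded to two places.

Tue: 8:52 AM–3:06 PM = 6 h 14 min; less 45 min break → 5 h 29 min
Wed: 11:10 AM–10:00 PM = 10 h 50 min; less 45 min break → 10 h 5 min
Thu: 5:19 AM–4:45 PM = 11 h 26 min; less 45 min break → 10 h 41 min
Fri: 9:27 AM–3:25 PM = 5 h 58 min; less 45 min break → 5 h 13 min
Sat: 7:07 AM–6:30 PM = 11 h 23 min; less 45 min break → 10 h 38 min
Total worked: 42 h 6 min = 42.10 h.
Threshold 37.5 h → overtime 4 h 36 min, regular 37 h 30 min.

Regular 37.50 hours, overtime 4.60 hours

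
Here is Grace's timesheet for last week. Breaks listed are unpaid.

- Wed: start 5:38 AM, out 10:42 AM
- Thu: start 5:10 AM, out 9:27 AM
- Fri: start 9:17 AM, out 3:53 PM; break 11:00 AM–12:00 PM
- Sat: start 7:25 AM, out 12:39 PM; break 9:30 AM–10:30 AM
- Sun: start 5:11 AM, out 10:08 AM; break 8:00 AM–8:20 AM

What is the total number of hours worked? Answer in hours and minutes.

Wed: 5:38 AM–10:42 AM = 5 h 4 min
Thu: 5:10 AM–9:27 AM = 4 h 17 min
Fri: 9:17 AM–3:53 PM = 6 h 36 min; less 60 min break → 5 h 36 min
Sat: 7:25 AM–12:39 PM = 5 h 14 min; less 60 min break → 4 h 14 min
Sun: 5:11 AM–10:08 AM = 4 h 57 min; less 20 min break → 4 h 37 min
Total: 5 h 4 min + 4 h 17 min + 5 h 36 min + 4 h 14 min + 4 h 37 min = 23 h 48 min.

23 h 48 min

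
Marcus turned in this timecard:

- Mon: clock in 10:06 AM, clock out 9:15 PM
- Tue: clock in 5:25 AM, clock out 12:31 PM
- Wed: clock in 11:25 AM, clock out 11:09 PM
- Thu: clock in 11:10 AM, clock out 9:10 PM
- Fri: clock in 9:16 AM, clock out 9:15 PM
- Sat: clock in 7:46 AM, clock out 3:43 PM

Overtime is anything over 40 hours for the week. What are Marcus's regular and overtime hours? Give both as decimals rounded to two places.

Mon: 10:06 AM–9:15 PM = 11 h 9 min
Tue: 5:25 AM–12:31 PM = 7 h 6 min
Wed: 11:25 AM–11:09 PM = 11 h 44 min
Thu: 11:10 AM–9:10 PM = 10 h 0 min
Fri: 9:16 AM–9:15 PM = 11 h 59 min
Sat: 7:46 AM–3:43 PM = 7 h 57 min
Total worked: 59 h 55 min = 59.92 h.
Threshold 40 h → overtime 19 h 55 min, regular 40 h 0 min.

Regular 40.00 hours, overtime 19.92 hours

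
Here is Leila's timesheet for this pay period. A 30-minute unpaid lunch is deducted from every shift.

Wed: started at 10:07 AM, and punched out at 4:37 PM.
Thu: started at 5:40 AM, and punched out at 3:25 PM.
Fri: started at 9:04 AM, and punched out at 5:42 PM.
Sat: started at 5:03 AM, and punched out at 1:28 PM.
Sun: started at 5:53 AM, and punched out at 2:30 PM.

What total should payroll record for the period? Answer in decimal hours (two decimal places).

Wed: 10:07 AM–4:37 PM = 6 h 30 min; less 30 min break → 6 h 0 min
Thu: 5:40 AM–3:25 PM = 9 h 45 min; less 30 min break → 9 h 15 min
Fri: 9:04 AM–5:42 PM = 8 h 38 min; less 30 min break → 8 h 8 min
Sat: 5:03 AM–1:28 PM = 8 h 25 min; less 30 min break → 7 h 55 min
Sun: 5:53 AM–2:30 PM = 8 h 37 min; less 30 min break → 8 h 7 min
Total: 6 h 0 min + 9 h 15 min + 8 h 8 min + 7 h 55 min + 8 h 7 min = 39 h 25 min.

39.42 hours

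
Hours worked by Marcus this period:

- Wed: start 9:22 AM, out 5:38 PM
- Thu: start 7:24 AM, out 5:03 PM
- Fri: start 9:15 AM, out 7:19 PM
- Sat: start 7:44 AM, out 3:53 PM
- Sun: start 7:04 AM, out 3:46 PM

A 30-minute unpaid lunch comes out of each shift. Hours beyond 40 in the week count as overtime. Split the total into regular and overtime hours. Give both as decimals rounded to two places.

Regular 40.00 hours, overtime 2.33 hours

Wed: 9:22 AM–5:38 PM = 8 h 16 min; less 30 min break → 7 h 46 min
Thu: 7:24 AM–5:03 PM = 9 h 39 min; less 30 min break → 9 h 9 min
Fri: 9:15 AM–7:19 PM = 10 h 4 min; less 30 min break → 9 h 34 min
Sat: 7:44 AM–3:53 PM = 8 h 9 min; less 30 min break → 7 h 39 min
Sun: 7:04 AM–3:46 PM = 8 h 42 min; less 30 min break → 8 h 12 min
Total worked: 42 h 20 min = 42.33 h.
Threshold 40 h → overtime 2 h 20 min, regular 40 h 0 min.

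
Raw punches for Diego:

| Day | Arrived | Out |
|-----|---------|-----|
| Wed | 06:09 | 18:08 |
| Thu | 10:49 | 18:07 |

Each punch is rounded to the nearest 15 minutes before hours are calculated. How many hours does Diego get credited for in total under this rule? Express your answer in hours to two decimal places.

Wed: in 06:09→06:15, out 18:08→18:15; 12 h 0 min
Thu: in 10:49→10:45, out 18:07→18:00; 7 h 15 min
Total credited: 19 h 15 min.

19.25 hours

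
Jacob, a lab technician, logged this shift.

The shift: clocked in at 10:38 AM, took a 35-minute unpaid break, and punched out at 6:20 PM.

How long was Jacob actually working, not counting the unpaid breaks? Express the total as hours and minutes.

7 h 7 min

The shift: 10:38 AM–6:20 PM = 7 h 42 min; less 35 min break → 7 h 7 min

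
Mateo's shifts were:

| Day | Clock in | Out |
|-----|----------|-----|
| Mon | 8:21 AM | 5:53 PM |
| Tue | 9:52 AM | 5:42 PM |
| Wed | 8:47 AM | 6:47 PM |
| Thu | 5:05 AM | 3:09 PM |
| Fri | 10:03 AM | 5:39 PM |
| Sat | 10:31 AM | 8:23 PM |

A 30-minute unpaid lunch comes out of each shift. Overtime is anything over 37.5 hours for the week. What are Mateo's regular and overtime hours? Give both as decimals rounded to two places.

Mon: 8:21 AM–5:53 PM = 9 h 32 min; less 30 min break → 9 h 2 min
Tue: 9:52 AM–5:42 PM = 7 h 50 min; less 30 min break → 7 h 20 min
Wed: 8:47 AM–6:47 PM = 10 h 0 min; less 30 min break → 9 h 30 min
Thu: 5:05 AM–3:09 PM = 10 h 4 min; less 30 min break → 9 h 34 min
Fri: 10:03 AM–5:39 PM = 7 h 36 min; less 30 min break → 7 h 6 min
Sat: 10:31 AM–8:23 PM = 9 h 52 min; less 30 min break → 9 h 22 min
Total worked: 51 h 54 min = 51.90 h.
Threshold 37.5 h → overtime 14 h 24 min, regular 37 h 30 min.

Regular 37.50 hours, overtime 14.40 hours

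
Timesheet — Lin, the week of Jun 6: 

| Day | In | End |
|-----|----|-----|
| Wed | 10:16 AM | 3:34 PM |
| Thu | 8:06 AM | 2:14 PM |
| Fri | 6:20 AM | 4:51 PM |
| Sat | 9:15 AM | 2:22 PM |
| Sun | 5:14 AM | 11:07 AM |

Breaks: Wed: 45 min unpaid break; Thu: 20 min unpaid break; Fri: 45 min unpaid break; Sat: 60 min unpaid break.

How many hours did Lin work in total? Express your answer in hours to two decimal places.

30.12 hours

Wed: 10:16 AM–3:34 PM = 5 h 18 min; less 45 min break → 4 h 33 min
Thu: 8:06 AM–2:14 PM = 6 h 8 min; less 20 min break → 5 h 48 min
Fri: 6:20 AM–4:51 PM = 10 h 31 min; less 45 min break → 9 h 46 min
Sat: 9:15 AM–2:22 PM = 5 h 7 min; less 60 min break → 4 h 7 min
Sun: 5:14 AM–11:07 AM = 5 h 53 min
Total: 4 h 33 min + 5 h 48 min + 9 h 46 min + 4 h 7 min + 5 h 53 min = 30 h 7 min.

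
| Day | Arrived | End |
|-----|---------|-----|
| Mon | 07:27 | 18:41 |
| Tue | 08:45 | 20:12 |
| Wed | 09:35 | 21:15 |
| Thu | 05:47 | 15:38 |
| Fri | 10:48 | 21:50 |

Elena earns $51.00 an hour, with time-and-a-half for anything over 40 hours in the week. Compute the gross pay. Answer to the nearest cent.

Mon: 07:27–18:41 = 11 h 14 min
Tue: 08:45–20:12 = 11 h 27 min
Wed: 09:35–21:15 = 11 h 40 min
Thu: 05:47–15:38 = 9 h 51 min
Fri: 10:48–21:50 = 11 h 2 min
Total worked: 55 h 14 min = 3314 min.
Regular 40 h 0 min = 2400 min at $51.00/h; overtime 15 h 14 min = 914 min at $76.50/h.
Pay = (2400 × $51.00 + 914 × $76.50) ÷ 60 = $3205.35.

$3205.35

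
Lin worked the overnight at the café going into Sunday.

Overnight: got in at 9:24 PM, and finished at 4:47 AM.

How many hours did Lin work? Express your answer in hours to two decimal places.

Overnight: 9:24 PM → midnight = 2 h 36 min; midnight → 4:47 AM = 4 h 47 min; span 7 h 23 min

7.38 hours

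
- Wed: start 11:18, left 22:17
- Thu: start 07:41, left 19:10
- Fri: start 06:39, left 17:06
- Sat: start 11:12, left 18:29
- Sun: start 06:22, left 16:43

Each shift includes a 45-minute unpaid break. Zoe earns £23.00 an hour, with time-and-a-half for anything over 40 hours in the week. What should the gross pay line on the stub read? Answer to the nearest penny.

Wed: 11:18–22:17 = 10 h 59 min; less 45 min break → 10 h 14 min
Thu: 07:41–19:10 = 11 h 29 min; less 45 min break → 10 h 44 min
Fri: 06:39–17:06 = 10 h 27 min; less 45 min break → 9 h 42 min
Sat: 11:12–18:29 = 7 h 17 min; less 45 min break → 6 h 32 min
Sun: 06:22–16:43 = 10 h 21 min; less 45 min break → 9 h 36 min
Total worked: 46 h 48 min = 2808 min.
Regular 40 h 0 min = 2400 min at £23.00/h; overtime 6 h 48 min = 408 min at £34.50/h.
Pay = (2400 × £23.00 + 408 × £34.50) ÷ 60 = £1154.60.

£1154.60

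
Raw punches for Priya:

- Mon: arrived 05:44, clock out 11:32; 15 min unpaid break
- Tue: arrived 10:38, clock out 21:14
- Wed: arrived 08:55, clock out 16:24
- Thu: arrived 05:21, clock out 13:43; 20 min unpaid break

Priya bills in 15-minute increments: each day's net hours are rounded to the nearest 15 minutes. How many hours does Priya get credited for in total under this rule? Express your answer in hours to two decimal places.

Mon: 05:44–11:32 = 5 h 48 min − 15 min = 5 h 33 min → rounds to 5 h 30 min
Tue: 10:38–21:14 = 10 h 36 min → rounds to 10 h 30 min
Wed: 08:55–16:24 = 7 h 29 min → rounds to 7 h 30 min
Thu: 05:21–13:43 = 8 h 22 min − 20 min = 8 h 2 min → rounds to 8 h 0 min
Total credited: 31 h 30 min.

31.50 hours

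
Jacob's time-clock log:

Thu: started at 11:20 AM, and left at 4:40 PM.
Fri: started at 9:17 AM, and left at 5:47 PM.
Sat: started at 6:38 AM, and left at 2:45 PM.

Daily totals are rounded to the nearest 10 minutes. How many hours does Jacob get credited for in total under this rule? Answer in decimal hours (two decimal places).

22.00 hours

Thu: 11:20 AM–4:40 PM = 5 h 20 min → rounds to 5 h 20 min
Fri: 9:17 AM–5:47 PM = 8 h 30 min → rounds to 8 h 30 min
Sat: 6:38 AM–2:45 PM = 8 h 7 min → rounds to 8 h 10 min
Total credited: 22 h 0 min.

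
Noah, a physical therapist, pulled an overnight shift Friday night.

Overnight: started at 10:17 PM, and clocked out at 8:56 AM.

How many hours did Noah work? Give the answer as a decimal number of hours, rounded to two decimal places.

10.65 hours

Overnight: 10:17 PM → midnight = 1 h 43 min; midnight → 8:56 AM = 8 h 56 min; span 10 h 39 min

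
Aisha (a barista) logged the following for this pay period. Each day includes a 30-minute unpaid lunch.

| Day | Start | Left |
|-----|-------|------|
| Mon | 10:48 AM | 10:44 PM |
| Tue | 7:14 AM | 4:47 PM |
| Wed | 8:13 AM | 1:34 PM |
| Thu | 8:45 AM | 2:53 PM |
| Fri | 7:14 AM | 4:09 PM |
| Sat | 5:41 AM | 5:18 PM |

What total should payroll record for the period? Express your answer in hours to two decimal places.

Mon: 10:48 AM–10:44 PM = 11 h 56 min; less 30 min break → 11 h 26 min
Tue: 7:14 AM–4:47 PM = 9 h 33 min; less 30 min break → 9 h 3 min
Wed: 8:13 AM–1:34 PM = 5 h 21 min; less 30 min break → 4 h 51 min
Thu: 8:45 AM–2:53 PM = 6 h 8 min; less 30 min break → 5 h 38 min
Fri: 7:14 AM–4:09 PM = 8 h 55 min; less 30 min break → 8 h 25 min
Sat: 5:41 AM–5:18 PM = 11 h 37 min; less 30 min break → 11 h 7 min
Total: 11 h 26 min + 9 h 3 min + 4 h 51 min + 5 h 38 min + 8 h 25 min + 11 h 7 min = 50 h 30 min.

50.50 hours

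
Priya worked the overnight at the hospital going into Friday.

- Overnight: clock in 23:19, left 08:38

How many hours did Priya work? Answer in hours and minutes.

9 h 19 min

Overnight: 23:19 → midnight = 0 h 41 min; midnight → 08:38 = 8 h 38 min; span 9 h 19 min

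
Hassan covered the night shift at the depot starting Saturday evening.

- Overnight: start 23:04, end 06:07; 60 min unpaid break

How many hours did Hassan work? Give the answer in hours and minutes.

Overnight: 23:04 → midnight = 0 h 56 min; midnight → 06:07 = 6 h 7 min; span 7 h 3 min; less 60 min break → 6 h 3 min

6 h 3 min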